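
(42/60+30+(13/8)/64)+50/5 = 104257/2560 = 40.73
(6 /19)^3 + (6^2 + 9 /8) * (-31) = -63149085 /54872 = -1150.84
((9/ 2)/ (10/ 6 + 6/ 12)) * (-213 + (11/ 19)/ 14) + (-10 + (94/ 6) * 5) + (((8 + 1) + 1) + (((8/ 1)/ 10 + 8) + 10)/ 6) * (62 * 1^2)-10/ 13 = 7599509/ 17290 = 439.53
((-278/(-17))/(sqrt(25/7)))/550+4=139 * sqrt(7)/23375+4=4.02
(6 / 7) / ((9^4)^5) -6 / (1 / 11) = -1872280480694767035352 / 28367886071132833869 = -66.00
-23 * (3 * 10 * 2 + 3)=-1449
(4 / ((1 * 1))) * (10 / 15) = 8 / 3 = 2.67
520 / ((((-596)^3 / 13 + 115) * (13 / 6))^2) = 18720 / 44819955891832081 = 0.00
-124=-124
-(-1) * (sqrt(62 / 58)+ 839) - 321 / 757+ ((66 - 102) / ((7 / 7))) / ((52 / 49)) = sqrt(899) / 29+ 7918589 / 9841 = 805.69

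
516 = 516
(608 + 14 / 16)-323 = 2287 / 8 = 285.88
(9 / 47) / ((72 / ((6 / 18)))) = 1 / 1128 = 0.00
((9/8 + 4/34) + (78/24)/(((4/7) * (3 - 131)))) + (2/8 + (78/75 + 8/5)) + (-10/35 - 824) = -4997299333/6092800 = -820.20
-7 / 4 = -1.75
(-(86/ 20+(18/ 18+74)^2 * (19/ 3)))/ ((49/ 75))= -763485/ 14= -54534.64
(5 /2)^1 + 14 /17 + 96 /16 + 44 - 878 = -28039 /34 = -824.68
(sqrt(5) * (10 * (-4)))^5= -2560000000 * sqrt(5)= -5724334022.40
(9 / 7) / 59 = 9 / 413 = 0.02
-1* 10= -10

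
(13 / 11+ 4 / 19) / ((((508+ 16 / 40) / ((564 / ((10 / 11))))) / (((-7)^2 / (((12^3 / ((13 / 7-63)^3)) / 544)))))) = -3038224244128 / 507129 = -5991028.41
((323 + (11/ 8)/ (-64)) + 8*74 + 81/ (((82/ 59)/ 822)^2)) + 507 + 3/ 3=24387341367237/ 860672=28335232.66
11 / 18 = 0.61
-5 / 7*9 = -45 / 7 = -6.43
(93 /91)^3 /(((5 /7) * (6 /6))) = 804357 /538265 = 1.49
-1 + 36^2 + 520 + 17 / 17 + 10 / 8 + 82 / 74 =269117 / 148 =1818.36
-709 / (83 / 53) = -37577 / 83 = -452.73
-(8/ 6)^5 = -1024/ 243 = -4.21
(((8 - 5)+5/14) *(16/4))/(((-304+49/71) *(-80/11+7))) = 73414/452235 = 0.16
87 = 87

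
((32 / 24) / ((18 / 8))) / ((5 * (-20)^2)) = 1 / 3375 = 0.00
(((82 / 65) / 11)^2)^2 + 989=989.00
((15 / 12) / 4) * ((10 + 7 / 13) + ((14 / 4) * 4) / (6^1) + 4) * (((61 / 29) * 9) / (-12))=-100345 / 12064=-8.32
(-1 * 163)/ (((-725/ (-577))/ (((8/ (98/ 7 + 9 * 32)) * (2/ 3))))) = -752408/ 328425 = -2.29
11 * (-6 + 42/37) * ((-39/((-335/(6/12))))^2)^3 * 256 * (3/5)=-16721070352272/52296252191453125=-0.00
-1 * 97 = -97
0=0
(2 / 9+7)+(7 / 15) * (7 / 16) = 7.43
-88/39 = -2.26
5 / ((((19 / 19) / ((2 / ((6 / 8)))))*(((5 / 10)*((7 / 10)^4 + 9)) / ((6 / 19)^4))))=345600000 / 12041790721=0.03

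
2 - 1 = 1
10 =10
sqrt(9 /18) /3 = sqrt(2) /6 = 0.24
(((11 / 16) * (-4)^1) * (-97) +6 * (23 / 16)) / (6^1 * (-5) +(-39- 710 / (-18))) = -19827 / 2128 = -9.32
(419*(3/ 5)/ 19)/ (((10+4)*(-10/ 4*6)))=-419/ 6650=-0.06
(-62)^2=3844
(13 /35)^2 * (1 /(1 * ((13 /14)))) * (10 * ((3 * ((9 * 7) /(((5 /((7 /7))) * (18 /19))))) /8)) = 741 /100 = 7.41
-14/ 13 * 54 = -756/ 13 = -58.15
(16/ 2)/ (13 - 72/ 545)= 4360/ 7013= 0.62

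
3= 3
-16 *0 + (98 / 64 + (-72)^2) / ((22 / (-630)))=-52270155 / 352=-148494.76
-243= -243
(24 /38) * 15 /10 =18 /19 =0.95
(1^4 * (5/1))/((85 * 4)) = 1/68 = 0.01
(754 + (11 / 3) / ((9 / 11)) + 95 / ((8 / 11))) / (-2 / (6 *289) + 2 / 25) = 1387539575 / 123048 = 11276.41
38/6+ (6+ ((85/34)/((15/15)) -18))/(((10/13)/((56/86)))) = -1102/645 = -1.71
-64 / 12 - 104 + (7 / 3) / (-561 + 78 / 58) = -5323643 / 48690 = -109.34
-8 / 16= -1 / 2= -0.50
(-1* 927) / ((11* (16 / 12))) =-2781 / 44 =-63.20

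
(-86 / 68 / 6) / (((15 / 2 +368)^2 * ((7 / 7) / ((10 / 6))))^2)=-4300 / 146006581752459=-0.00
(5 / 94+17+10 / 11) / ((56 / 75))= 1392975 / 57904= 24.06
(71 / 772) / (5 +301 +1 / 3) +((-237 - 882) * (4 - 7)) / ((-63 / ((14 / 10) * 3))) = -793893627 / 3547340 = -223.80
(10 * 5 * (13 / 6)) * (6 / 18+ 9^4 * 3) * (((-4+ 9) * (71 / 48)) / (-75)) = -136257875 / 648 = -210274.50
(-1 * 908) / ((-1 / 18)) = 16344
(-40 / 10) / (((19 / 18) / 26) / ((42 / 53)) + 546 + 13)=-78624 / 10988711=-0.01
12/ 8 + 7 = 17/ 2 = 8.50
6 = 6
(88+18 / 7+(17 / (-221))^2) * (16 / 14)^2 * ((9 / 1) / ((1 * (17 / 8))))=493761024 / 985439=501.06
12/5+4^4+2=1302/5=260.40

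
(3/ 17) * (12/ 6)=6/ 17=0.35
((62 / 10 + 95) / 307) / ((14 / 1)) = 253 / 10745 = 0.02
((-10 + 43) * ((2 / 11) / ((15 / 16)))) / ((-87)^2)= 32 / 37845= 0.00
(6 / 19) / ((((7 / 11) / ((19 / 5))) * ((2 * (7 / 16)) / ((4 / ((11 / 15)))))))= 576 / 49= 11.76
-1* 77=-77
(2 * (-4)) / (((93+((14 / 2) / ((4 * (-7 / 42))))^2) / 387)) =-4128 / 271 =-15.23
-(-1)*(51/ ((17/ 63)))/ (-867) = -63/ 289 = -0.22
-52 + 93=41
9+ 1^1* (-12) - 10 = -13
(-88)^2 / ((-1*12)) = -1936 / 3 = -645.33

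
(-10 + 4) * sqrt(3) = -6 * sqrt(3) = -10.39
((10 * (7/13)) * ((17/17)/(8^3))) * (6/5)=21/1664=0.01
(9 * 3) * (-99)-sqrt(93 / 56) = -2673-sqrt(1302) / 28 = -2674.29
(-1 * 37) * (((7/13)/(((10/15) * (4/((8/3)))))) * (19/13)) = -4921/169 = -29.12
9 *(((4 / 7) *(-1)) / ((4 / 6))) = -54 / 7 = -7.71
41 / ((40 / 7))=287 / 40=7.18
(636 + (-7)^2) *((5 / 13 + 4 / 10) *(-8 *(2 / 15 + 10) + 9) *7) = -17623543 / 65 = -271131.43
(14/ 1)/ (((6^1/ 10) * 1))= 70/ 3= 23.33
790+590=1380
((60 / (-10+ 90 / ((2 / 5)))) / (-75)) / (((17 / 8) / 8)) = -256 / 18275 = -0.01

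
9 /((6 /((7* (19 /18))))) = 133 /12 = 11.08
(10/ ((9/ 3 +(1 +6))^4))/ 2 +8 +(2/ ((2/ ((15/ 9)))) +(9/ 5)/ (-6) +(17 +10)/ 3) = 110203/ 6000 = 18.37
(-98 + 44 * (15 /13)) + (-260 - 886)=-15512 /13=-1193.23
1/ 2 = 0.50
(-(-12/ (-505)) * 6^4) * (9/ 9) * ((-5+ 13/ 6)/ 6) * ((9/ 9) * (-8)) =-116.34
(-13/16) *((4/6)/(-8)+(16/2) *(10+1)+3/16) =-54977/768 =-71.58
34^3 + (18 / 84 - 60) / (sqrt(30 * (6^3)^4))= 39304 - 31 * sqrt(30) / 725760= 39304.00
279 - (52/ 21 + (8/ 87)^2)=14650613/ 52983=276.52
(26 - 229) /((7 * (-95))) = 29 /95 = 0.31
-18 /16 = -1.12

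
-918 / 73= -12.58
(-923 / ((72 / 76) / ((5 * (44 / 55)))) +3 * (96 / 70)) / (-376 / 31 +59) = -38015114 / 457695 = -83.06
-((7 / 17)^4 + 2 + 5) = -587048 / 83521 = -7.03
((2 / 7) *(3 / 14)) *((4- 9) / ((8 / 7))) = -15 / 56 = -0.27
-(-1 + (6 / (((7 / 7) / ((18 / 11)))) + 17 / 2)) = -381 / 22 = -17.32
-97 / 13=-7.46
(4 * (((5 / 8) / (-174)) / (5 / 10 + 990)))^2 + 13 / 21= 73551495133 / 118813953636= 0.62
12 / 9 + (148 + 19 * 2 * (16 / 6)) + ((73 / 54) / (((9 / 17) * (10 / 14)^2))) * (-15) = 142231 / 810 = 175.59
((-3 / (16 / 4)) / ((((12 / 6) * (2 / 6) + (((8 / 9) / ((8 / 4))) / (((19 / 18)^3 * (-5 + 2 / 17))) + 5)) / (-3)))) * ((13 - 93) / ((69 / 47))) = -21.94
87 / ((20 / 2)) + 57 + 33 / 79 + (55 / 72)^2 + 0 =136582811 / 2047680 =66.70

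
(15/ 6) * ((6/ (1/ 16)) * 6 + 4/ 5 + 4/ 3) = 4336/ 3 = 1445.33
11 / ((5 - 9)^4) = 11 / 256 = 0.04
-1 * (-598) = 598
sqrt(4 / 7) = 2 * sqrt(7) / 7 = 0.76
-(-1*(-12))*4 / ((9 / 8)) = -128 / 3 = -42.67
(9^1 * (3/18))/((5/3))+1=19/10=1.90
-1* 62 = -62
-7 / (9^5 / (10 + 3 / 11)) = -791 / 649539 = -0.00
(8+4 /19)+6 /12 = 331 /38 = 8.71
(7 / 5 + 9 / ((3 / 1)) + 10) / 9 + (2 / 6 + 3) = 74 / 15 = 4.93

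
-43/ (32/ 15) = -645/ 32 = -20.16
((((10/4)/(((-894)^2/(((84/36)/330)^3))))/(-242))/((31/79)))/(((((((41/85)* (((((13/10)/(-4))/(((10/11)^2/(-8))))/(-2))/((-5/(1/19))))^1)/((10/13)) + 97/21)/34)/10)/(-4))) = 6509546181250/1902987010038687582241683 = 0.00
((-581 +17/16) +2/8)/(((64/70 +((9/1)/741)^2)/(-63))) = 1247717937375/31241648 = 39937.65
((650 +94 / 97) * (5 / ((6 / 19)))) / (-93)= -333260 / 3007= -110.83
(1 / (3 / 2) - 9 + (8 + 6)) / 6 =17 / 18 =0.94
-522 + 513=-9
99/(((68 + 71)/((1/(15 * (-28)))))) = -33/19460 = -0.00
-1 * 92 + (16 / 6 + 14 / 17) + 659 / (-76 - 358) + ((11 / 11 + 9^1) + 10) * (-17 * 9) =-69722725 / 22134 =-3150.03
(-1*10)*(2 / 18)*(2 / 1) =-2.22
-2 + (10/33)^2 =-2078/1089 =-1.91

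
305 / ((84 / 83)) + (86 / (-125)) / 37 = 117074651 / 388500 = 301.35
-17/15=-1.13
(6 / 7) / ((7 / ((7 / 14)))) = 3 / 49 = 0.06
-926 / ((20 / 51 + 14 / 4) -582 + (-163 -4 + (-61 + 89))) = 94452 / 73145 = 1.29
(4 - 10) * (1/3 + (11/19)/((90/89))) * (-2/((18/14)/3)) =21686/855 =25.36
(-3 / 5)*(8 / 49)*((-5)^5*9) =135000 / 49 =2755.10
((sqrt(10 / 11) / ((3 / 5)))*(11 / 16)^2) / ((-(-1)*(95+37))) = 0.01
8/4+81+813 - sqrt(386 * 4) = 896 - 2 * sqrt(386) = 856.71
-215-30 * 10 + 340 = -175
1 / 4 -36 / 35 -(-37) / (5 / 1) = 927 / 140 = 6.62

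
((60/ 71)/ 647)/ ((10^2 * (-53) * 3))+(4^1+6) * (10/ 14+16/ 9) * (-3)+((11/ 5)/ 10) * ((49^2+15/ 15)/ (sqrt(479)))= -19112088871/ 255639405+13211 * sqrt(479)/ 11975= -50.62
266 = 266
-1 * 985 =-985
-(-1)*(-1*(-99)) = 99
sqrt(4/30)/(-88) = -sqrt(30)/1320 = -0.00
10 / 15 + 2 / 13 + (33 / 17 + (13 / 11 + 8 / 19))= 604784 / 138567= 4.36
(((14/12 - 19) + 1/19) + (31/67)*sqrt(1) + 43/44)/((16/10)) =-13729165/1344288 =-10.21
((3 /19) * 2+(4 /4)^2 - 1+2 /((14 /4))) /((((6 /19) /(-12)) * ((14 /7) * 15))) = -118 /105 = -1.12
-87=-87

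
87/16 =5.44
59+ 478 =537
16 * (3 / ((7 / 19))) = 912 / 7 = 130.29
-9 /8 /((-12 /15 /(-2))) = -45 /16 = -2.81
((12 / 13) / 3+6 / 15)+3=241 / 65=3.71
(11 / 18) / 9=11 / 162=0.07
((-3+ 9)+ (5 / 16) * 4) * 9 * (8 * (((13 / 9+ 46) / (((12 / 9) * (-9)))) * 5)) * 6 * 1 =-61915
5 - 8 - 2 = -5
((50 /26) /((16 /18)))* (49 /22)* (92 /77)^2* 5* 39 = 1785375 /1331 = 1341.38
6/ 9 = 2/ 3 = 0.67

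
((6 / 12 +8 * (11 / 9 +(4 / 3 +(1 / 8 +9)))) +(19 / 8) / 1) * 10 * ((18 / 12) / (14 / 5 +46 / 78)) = 2253875 / 5288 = 426.22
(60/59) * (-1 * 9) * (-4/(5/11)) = 4752/59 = 80.54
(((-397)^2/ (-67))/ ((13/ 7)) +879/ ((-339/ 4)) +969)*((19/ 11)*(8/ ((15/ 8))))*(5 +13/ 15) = -294930040832/ 22145175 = -13318.03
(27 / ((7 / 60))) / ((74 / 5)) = 15.64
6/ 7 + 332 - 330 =20/ 7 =2.86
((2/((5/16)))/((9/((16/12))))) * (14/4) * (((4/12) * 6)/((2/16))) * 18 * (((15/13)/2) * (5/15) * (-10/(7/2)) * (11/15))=-385.09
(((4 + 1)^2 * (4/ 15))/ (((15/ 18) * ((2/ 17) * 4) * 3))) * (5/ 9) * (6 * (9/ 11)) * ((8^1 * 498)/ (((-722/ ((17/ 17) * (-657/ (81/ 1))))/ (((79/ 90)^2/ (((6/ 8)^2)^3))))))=10532318789632/ 3517253685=2994.47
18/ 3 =6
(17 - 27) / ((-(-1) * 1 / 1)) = -10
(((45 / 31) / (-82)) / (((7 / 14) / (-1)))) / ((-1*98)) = -45 / 124558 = -0.00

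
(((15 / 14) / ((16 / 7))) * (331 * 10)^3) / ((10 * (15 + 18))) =4533086375 / 88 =51512345.17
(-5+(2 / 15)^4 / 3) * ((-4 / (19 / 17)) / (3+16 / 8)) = 51636412 / 14428125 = 3.58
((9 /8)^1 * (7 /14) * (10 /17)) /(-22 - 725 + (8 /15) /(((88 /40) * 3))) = -891 /2011304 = -0.00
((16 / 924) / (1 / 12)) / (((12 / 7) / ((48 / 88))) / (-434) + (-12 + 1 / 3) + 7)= -10416 / 234289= -0.04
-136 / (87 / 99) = -4488 / 29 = -154.76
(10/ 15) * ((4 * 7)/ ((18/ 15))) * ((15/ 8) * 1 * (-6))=-175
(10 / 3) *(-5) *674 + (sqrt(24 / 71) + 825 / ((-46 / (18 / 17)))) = -13198975 / 1173 + 2 *sqrt(426) / 71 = -11251.74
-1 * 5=-5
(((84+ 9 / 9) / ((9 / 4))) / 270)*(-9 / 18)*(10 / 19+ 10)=-3400 / 4617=-0.74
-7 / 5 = -1.40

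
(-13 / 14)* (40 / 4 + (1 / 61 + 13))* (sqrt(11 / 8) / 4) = -4563* sqrt(22) / 3416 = -6.27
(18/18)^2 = 1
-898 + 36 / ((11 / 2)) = -9806 / 11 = -891.45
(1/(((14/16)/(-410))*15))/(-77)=656/1617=0.41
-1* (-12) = 12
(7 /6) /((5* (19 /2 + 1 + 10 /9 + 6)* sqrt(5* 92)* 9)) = 7* sqrt(115) /1093650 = 0.00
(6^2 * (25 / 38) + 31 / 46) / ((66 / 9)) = 63867 / 19228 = 3.32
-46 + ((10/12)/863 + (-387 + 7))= -2205823/5178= -426.00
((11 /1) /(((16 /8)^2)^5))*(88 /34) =121 /4352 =0.03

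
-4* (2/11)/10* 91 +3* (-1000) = -165364/55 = -3006.62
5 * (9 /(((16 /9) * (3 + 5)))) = 405 /128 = 3.16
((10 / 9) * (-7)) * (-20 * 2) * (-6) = -5600 / 3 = -1866.67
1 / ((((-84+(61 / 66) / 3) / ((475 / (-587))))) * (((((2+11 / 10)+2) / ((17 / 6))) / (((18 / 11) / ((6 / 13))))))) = 185250 / 9727177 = 0.02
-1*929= -929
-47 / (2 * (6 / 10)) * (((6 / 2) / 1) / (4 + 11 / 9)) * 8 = -180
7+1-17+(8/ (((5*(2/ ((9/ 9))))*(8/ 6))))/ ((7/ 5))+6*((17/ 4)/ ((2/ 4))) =297/ 7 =42.43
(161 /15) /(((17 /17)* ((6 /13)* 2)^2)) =27209 /2160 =12.60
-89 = -89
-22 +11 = -11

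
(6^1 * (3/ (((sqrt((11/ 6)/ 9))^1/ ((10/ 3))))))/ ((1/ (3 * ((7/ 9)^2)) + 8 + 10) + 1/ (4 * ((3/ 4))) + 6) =5.34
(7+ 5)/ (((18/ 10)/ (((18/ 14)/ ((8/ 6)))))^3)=10125/ 5488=1.84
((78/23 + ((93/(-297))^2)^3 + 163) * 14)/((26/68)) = 1715058913506930040/281502564670899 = 6092.52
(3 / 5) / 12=1 / 20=0.05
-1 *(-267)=267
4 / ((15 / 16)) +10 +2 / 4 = 443 / 30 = 14.77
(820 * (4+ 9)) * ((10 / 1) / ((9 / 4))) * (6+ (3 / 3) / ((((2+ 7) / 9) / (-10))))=-1705600 / 9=-189511.11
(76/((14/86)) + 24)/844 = 859/1477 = 0.58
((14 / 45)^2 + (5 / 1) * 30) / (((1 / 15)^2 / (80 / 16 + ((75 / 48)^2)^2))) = 36387655255 / 98304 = 370154.37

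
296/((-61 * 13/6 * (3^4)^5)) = -0.00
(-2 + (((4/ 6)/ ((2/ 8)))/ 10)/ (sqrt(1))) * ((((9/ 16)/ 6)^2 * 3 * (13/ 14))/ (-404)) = 1521/ 14479360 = 0.00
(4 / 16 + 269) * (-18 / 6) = -3231 / 4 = -807.75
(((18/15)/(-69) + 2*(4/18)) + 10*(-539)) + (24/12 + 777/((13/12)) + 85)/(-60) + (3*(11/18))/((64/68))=-2325466993/430560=-5401.03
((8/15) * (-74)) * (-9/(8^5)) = 111/10240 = 0.01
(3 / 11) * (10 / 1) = 2.73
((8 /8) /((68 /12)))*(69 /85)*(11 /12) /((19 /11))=8349 /109820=0.08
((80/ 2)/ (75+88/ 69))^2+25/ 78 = 1286652025/ 2160535182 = 0.60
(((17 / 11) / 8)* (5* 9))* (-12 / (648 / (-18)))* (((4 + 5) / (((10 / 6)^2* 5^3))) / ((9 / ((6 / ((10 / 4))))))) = 1377 / 68750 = 0.02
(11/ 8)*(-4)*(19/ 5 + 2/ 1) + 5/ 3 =-907/ 30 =-30.23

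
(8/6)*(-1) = -4/3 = -1.33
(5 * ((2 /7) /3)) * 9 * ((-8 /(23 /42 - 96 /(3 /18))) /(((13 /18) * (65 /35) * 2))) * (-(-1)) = 90720 /4084561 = 0.02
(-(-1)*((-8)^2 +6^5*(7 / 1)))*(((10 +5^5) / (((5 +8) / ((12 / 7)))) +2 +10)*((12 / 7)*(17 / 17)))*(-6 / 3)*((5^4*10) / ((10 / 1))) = -2434210560000 / 49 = -49677766530.61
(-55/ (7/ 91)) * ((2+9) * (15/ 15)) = -7865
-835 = -835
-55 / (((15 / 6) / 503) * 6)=-5533 / 3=-1844.33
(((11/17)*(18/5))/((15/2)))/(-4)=-33/425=-0.08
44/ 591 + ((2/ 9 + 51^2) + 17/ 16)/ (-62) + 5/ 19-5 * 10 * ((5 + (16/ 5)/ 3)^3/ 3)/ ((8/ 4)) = -2860661111371/ 1503787680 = -1902.30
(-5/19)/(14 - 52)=0.01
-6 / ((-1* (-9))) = -2 / 3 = -0.67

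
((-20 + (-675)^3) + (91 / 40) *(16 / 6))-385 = -4613209109 / 15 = -307547273.93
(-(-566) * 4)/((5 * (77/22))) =4528/35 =129.37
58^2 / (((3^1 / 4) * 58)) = 232 / 3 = 77.33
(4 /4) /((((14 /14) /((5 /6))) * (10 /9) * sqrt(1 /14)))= 3 * sqrt(14) /4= 2.81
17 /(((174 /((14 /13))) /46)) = 5474 /1131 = 4.84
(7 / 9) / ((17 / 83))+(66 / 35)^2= 1378193 / 187425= 7.35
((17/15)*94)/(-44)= -799/330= -2.42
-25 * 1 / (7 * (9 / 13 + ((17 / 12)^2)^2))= -6739200 / 8906779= -0.76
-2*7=-14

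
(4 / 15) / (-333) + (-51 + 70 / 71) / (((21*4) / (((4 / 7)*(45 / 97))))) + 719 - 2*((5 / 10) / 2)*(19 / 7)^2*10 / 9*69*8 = -2596672985612 / 1685627685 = -1540.48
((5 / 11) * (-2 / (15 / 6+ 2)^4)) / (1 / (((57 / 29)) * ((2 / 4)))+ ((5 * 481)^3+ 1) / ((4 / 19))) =-1216 / 36242251266233133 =-0.00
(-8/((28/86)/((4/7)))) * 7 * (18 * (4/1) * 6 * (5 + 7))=-3566592/7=-509513.14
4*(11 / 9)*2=88 / 9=9.78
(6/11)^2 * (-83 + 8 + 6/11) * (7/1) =-206388/1331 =-155.06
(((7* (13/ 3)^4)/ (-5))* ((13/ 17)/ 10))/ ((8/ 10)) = -2599051/ 55080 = -47.19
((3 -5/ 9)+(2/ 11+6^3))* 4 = 86576/ 99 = 874.51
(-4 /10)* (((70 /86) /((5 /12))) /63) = -0.01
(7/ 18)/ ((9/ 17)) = 119/ 162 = 0.73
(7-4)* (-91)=-273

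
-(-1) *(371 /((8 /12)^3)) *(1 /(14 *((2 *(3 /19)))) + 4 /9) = 26871 /32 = 839.72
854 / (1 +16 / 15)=12810 / 31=413.23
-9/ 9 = -1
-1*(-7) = 7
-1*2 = -2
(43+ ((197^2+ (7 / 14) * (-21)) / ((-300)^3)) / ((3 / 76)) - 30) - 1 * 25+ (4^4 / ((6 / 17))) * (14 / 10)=40638925657 / 40500000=1003.43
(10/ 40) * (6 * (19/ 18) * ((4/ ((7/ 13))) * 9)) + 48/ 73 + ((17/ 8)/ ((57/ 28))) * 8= 3345689/ 29127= 114.87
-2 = -2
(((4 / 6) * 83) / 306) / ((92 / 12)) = 83 / 3519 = 0.02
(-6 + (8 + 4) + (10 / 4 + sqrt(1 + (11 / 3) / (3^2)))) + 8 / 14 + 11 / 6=sqrt(114) / 9 + 229 / 21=12.09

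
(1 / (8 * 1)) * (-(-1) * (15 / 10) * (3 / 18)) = 1 / 32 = 0.03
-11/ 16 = -0.69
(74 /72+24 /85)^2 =16072081 /9363600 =1.72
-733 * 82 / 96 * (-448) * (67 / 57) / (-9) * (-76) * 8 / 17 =1804141696 / 1377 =1310197.31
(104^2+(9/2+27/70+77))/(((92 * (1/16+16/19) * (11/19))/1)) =550779144/2435125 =226.18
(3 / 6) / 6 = 1 / 12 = 0.08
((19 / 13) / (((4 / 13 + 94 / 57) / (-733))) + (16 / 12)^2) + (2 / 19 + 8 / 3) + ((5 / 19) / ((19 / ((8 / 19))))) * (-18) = -48606627209 / 89509950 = -543.03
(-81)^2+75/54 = 118123/18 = 6562.39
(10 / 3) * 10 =100 / 3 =33.33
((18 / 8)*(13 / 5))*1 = 117 / 20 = 5.85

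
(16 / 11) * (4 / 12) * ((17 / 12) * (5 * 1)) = 340 / 99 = 3.43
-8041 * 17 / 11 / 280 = -12427 / 280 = -44.38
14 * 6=84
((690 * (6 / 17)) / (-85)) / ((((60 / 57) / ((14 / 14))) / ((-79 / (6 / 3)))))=310707 / 2890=107.51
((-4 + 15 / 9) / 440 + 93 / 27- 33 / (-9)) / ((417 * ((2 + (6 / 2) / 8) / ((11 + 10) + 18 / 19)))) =1481 / 9405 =0.16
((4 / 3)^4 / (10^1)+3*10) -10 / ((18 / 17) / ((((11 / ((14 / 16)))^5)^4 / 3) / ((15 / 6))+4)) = -395570247554766839847867295380092486816782 / 32315867850532860405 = -12240743444810325040933.86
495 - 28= 467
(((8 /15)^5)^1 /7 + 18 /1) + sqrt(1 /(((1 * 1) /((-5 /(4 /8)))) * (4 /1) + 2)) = sqrt(10) /4 + 95714018 /5315625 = 18.80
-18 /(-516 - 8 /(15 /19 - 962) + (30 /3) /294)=6903414 /197881631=0.03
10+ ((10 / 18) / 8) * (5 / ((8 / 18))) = 345 / 32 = 10.78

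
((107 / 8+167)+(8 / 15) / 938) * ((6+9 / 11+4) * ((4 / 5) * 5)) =15688739 / 2010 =7805.34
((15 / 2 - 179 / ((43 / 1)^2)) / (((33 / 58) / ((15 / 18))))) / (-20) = -793933 / 1464408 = -0.54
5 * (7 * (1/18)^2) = 0.11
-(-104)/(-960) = -13/120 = -0.11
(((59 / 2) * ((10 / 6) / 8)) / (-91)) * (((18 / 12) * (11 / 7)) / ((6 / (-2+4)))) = -3245 / 61152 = -0.05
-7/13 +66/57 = 0.62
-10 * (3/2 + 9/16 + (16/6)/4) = -655/24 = -27.29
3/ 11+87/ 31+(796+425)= 417411/ 341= 1224.08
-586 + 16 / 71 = -41590 / 71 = -585.77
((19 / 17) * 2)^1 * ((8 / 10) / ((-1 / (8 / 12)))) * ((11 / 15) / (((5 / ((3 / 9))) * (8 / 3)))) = -418 / 19125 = -0.02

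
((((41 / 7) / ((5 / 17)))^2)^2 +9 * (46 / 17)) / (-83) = -4012797794927 / 2117381875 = -1895.17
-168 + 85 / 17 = -163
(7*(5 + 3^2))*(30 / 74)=1470 / 37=39.73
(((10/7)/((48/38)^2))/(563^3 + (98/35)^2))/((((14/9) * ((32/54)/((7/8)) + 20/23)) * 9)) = 54625/235774088960256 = 0.00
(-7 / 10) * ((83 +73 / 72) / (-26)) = 42343 / 18720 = 2.26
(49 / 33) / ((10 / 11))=49 / 30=1.63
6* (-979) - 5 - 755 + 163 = -6471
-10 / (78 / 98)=-490 / 39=-12.56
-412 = -412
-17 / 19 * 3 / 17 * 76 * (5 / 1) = -60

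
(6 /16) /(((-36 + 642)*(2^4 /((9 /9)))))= 0.00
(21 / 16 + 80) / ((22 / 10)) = 6505 / 176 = 36.96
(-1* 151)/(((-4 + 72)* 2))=-151/136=-1.11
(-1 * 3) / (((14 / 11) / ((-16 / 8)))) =33 / 7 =4.71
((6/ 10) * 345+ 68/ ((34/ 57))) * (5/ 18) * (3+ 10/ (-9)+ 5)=16585/ 27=614.26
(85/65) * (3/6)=17/26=0.65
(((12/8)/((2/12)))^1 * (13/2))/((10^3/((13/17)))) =1521/34000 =0.04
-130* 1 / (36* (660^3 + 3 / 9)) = -65 / 5174928006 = -0.00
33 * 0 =0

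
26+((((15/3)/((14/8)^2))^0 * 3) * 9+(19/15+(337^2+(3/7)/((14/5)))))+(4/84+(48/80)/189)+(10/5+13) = 113638.47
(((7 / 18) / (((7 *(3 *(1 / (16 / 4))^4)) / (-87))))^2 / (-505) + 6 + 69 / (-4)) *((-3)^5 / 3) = 56956501 / 2020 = 28196.29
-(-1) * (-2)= -2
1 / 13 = 0.08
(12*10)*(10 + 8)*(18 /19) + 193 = 42547 /19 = 2239.32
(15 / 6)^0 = 1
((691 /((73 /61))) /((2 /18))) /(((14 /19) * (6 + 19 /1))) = 7207821 /25550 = 282.11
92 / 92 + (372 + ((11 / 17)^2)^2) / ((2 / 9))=279927119 / 167042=1675.79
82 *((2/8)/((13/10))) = 205/13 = 15.77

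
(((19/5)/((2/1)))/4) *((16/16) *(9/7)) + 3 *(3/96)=789/1120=0.70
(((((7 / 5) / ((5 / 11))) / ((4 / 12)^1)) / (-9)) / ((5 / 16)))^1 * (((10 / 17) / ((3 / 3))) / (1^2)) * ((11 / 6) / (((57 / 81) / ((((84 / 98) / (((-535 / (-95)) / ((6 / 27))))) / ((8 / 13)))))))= -12584 / 45475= -0.28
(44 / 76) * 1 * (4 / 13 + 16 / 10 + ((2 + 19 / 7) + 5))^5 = 45483085362374606848 / 370519086153125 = 122755.04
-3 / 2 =-1.50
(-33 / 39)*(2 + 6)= -6.77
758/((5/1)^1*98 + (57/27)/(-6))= 40932/26441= 1.55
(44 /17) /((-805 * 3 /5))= -44 /8211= -0.01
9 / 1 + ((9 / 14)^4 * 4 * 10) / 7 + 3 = 436173 / 33614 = 12.98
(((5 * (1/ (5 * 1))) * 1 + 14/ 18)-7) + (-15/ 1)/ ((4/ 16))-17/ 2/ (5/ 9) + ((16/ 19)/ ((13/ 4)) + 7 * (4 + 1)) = -1006199/ 22230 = -45.26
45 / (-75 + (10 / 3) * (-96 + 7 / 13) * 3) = -117 / 2677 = -0.04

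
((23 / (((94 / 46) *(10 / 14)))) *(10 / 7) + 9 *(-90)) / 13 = -37012 / 611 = -60.58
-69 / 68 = -1.01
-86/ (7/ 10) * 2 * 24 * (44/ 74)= -908160/ 259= -3506.41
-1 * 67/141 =-67/141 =-0.48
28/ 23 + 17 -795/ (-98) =59347/ 2254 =26.33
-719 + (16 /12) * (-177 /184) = -720.28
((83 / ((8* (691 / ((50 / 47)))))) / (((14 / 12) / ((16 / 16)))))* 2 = 6225 / 227339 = 0.03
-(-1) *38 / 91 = 38 / 91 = 0.42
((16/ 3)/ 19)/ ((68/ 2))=8/ 969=0.01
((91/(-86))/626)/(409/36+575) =-819/284106031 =-0.00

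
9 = 9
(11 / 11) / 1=1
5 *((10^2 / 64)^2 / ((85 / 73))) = 45625 / 4352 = 10.48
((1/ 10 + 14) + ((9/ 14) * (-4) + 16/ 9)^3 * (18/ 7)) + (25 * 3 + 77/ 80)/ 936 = 4173254593/ 323616384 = 12.90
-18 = -18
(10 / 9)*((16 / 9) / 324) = 40 / 6561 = 0.01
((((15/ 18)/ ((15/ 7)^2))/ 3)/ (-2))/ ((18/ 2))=-49/ 14580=-0.00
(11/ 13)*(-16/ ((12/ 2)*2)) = -44/ 39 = -1.13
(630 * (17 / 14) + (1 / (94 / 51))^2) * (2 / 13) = 6762141 / 57434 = 117.74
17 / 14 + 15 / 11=397 / 154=2.58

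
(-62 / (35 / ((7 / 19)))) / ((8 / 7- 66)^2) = -1519 / 9790510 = -0.00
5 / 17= 0.29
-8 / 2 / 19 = -0.21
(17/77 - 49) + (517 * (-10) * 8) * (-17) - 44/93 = 5034689624/7161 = 703070.75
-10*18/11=-180/11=-16.36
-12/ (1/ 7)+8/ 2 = -80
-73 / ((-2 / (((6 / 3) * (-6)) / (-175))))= 438 / 175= 2.50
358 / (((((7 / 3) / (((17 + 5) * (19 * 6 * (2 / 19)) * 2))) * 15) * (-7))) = -189024 / 245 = -771.53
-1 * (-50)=50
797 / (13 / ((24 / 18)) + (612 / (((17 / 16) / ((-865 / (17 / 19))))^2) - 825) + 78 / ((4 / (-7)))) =15662644 / 9957287766609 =0.00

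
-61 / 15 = -4.07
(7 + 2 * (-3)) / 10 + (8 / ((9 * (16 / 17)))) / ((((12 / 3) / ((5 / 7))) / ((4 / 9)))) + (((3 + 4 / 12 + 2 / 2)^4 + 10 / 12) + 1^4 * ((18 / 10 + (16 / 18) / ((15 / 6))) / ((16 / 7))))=5360891 / 15120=354.56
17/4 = 4.25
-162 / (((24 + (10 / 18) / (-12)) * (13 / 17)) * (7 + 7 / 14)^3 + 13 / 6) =-264384 / 12615161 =-0.02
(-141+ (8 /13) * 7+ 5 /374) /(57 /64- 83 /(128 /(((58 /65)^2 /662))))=-285948549900 /1861661483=-153.60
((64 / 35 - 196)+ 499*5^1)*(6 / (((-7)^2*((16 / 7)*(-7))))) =-241587 / 13720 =-17.61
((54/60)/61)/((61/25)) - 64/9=-475883/66978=-7.11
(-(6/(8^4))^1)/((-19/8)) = 3/4864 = 0.00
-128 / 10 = -64 / 5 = -12.80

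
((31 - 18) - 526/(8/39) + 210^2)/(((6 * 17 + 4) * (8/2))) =166195/1696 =97.99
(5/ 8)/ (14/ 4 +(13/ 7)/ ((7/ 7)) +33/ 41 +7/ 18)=12915/ 135368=0.10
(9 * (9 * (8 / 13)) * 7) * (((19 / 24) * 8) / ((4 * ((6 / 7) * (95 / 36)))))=244.25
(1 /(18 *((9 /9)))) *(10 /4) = 5 /36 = 0.14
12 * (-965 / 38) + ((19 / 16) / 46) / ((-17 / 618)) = -36333789 / 118864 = -305.68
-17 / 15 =-1.13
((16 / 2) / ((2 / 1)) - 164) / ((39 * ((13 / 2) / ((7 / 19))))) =-2240 / 9633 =-0.23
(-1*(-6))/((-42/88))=-88/7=-12.57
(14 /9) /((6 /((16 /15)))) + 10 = 10.28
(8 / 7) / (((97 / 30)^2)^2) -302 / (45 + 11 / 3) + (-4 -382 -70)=-20908992251547 / 45238462591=-462.20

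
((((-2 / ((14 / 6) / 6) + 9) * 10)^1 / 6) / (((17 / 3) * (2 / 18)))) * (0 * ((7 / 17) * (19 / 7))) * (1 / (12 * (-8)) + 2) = 0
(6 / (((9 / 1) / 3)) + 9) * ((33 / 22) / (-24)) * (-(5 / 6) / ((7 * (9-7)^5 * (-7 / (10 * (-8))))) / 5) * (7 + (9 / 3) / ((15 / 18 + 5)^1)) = 2893 / 65856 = 0.04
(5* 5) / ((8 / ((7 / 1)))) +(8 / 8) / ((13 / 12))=22.80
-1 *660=-660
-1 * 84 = -84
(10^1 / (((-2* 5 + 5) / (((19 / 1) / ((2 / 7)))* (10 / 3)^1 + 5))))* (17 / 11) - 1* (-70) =-20810 / 33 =-630.61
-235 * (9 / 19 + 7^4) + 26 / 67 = -564345.93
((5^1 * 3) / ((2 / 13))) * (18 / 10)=351 / 2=175.50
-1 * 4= -4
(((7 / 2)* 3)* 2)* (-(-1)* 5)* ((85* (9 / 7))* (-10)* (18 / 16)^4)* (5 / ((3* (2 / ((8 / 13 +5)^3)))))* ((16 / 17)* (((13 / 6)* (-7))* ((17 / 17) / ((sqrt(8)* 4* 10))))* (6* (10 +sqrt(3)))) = 20099681728875* sqrt(2)* (sqrt(3) +10) / 1384448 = 240880400.88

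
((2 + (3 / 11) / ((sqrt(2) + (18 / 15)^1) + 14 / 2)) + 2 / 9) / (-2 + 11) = 0.25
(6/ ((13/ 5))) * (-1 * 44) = -1320/ 13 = -101.54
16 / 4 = 4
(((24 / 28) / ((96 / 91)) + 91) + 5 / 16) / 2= 737 / 16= 46.06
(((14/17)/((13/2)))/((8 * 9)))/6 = 7/23868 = 0.00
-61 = -61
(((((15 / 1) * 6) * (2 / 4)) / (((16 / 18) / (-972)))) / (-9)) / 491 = 11.14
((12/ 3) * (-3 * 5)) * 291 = -17460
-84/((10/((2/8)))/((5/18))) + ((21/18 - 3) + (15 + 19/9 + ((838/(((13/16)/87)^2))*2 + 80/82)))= 4793350608065/249444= 19216139.13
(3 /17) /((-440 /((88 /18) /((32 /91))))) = -91 /16320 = -0.01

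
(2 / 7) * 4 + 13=99 / 7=14.14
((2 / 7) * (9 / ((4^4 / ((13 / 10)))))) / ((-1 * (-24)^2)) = -13 / 573440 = -0.00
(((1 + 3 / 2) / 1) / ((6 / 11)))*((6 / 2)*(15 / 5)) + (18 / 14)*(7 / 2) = 183 / 4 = 45.75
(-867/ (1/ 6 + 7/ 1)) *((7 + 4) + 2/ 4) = -59823/ 43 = -1391.23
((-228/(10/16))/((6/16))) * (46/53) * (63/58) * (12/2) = -42287616/7685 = -5502.62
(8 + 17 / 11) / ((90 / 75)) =175 / 22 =7.95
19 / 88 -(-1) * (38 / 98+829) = 3577251 / 4312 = 829.60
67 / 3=22.33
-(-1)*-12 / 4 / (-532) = 3 / 532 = 0.01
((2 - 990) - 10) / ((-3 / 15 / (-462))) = -2305380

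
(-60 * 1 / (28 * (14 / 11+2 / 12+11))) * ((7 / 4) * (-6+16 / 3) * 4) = 660 / 821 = 0.80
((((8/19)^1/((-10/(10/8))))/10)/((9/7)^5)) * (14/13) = -117649/72925515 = -0.00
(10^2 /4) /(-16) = -25 /16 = -1.56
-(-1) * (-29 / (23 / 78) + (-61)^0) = -2239 / 23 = -97.35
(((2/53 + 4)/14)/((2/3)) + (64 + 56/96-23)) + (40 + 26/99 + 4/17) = 206084327/2497572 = 82.51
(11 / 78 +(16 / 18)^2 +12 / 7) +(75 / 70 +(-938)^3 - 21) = -825293689.28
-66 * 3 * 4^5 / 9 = -22528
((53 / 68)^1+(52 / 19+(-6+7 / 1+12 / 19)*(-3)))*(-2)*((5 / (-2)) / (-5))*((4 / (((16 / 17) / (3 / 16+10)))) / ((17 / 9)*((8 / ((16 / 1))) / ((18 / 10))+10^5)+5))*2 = 1808811 / 2862360640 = 0.00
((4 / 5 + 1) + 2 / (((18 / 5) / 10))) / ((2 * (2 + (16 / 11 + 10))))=3641 / 13320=0.27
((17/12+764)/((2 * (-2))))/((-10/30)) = 9185/16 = 574.06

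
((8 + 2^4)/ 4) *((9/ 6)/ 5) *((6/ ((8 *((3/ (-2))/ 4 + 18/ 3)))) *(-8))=-48/ 25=-1.92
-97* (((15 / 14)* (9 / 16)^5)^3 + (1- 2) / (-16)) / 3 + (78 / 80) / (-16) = -99125889802619528927731 / 47454249129617821532160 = -2.09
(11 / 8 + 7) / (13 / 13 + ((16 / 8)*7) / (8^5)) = 137216 / 16391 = 8.37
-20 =-20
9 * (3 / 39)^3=9 / 2197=0.00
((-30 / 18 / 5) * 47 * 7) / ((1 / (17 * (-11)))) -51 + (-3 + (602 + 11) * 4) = 68717 / 3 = 22905.67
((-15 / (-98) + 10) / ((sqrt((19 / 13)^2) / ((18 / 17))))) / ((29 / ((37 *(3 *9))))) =116298585 / 458983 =253.38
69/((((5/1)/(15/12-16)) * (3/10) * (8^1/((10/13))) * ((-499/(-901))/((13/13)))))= -6113285/51896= -117.80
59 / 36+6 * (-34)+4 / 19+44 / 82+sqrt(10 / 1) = -5654063 / 28044+sqrt(10) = -198.45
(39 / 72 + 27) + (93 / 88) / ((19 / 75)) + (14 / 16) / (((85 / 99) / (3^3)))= 25253087 / 426360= 59.23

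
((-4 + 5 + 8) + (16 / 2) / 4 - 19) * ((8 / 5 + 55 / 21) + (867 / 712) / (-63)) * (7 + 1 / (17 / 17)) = -119608 / 445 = -268.78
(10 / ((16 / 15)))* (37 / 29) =2775 / 232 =11.96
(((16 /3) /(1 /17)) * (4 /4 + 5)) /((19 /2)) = 1088 /19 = 57.26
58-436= -378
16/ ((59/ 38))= 608/ 59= 10.31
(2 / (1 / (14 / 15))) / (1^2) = 28 / 15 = 1.87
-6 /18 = -1 /3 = -0.33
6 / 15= 2 / 5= 0.40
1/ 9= 0.11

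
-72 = -72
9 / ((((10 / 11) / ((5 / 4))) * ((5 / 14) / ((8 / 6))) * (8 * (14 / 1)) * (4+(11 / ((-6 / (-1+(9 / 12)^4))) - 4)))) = 288 / 875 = 0.33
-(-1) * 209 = 209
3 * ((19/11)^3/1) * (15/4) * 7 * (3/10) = 121.75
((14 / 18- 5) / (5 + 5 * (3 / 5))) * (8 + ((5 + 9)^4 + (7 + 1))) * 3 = -182552 / 3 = -60850.67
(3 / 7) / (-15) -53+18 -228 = -9206 / 35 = -263.03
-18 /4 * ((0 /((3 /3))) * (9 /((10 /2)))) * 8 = 0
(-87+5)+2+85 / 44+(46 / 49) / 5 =-839551 / 10780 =-77.88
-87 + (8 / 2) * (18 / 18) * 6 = -63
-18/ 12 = -3/ 2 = -1.50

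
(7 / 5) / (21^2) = 1 / 315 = 0.00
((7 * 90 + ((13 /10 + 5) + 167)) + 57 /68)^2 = 74751387649 /115600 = 646638.30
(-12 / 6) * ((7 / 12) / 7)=-1 / 6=-0.17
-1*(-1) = 1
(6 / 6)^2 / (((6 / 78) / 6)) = 78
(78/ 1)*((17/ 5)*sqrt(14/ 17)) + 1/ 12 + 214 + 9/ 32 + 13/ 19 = 392249/ 1824 + 78*sqrt(238)/ 5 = 455.71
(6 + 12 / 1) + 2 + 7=27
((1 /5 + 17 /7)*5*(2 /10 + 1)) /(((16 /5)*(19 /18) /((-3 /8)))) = -1863 /1064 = -1.75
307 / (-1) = -307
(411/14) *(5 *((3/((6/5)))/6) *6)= 366.96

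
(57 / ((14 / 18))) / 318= 0.23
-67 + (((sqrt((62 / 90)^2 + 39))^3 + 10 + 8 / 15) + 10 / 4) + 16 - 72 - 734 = -25319 / 30 + 639488*sqrt(1249) / 91125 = -595.95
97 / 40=2.42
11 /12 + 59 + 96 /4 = 1007 /12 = 83.92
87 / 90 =29 / 30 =0.97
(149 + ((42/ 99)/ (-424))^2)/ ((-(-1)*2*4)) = 7292658433/ 391552128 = 18.63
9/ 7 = 1.29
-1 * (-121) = 121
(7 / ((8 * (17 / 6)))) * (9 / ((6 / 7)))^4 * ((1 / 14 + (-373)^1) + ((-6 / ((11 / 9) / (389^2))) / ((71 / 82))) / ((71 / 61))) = -334027936211760189 / 120661376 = -2768308694.01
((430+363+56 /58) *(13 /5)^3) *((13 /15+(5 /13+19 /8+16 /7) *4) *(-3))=-8943747189 /10150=-881157.36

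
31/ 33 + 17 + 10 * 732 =242152/ 33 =7337.94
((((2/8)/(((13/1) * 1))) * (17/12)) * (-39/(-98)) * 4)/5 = 17/1960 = 0.01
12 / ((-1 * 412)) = -3 / 103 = -0.03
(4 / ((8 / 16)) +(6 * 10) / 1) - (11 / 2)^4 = -13553 / 16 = -847.06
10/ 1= 10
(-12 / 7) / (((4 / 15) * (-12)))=15 / 28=0.54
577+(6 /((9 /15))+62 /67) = 39391 /67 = 587.93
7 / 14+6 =13 / 2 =6.50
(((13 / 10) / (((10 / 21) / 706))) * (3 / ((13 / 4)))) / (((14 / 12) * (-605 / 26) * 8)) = -8.19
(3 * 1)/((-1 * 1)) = -3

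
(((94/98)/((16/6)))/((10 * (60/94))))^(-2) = 1536640000/4879681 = 314.91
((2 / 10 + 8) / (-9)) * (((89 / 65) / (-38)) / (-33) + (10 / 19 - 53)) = 175358681 / 3667950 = 47.81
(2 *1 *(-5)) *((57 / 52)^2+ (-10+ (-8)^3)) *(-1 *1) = -7041195 / 1352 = -5207.98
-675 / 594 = -25 / 22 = -1.14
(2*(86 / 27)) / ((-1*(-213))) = 172 / 5751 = 0.03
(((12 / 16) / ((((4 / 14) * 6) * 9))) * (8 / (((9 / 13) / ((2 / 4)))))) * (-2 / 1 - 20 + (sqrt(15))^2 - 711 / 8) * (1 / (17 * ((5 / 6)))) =-69797 / 36720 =-1.90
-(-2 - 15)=17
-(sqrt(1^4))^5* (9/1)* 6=-54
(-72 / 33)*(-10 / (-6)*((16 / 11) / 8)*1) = -80 / 121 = -0.66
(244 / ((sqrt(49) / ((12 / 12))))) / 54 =122 / 189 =0.65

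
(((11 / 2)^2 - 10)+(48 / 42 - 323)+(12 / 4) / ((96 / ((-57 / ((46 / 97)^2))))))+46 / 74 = -5417410955 / 17537408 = -308.91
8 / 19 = 0.42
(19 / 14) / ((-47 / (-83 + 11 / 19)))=783 / 329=2.38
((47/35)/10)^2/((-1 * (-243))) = 2209/29767500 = 0.00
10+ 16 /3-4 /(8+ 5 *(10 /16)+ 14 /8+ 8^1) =7586 /501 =15.14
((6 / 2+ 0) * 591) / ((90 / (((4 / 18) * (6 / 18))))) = 197 / 135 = 1.46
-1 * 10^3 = -1000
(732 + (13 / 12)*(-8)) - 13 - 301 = 1228 / 3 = 409.33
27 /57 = 9 /19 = 0.47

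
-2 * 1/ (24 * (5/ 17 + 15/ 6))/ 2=-17/ 1140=-0.01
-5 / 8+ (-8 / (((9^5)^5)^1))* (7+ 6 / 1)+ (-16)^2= 1466665588854454838857617875 / 5743183901534820710161992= 255.37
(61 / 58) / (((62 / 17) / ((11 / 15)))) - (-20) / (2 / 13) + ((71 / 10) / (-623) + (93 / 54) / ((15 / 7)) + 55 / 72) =79704045727 / 604883160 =131.77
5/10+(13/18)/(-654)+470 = 5538713/11772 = 470.50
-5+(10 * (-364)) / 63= -565 / 9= -62.78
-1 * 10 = -10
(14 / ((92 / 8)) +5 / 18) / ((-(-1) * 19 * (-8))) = -619 / 62928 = -0.01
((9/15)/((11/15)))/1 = 0.82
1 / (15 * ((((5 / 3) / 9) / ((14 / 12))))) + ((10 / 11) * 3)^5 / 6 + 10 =35.57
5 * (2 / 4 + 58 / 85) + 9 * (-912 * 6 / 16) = -104451 / 34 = -3072.09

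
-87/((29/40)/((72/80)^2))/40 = -243/100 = -2.43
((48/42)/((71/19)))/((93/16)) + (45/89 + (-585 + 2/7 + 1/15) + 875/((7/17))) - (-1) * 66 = 1573880568/979445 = 1606.91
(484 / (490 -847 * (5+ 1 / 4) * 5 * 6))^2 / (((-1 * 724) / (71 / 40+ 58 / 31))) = -132383922 / 1982448518684375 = -0.00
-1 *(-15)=15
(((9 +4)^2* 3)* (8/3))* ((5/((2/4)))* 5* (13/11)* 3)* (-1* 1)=-2636400/11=-239672.73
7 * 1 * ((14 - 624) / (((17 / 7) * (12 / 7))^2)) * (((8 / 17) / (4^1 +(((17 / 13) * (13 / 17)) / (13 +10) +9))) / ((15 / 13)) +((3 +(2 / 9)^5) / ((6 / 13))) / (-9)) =4800832587943301 / 28198472036400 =170.25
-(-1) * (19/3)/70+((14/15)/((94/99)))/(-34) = 1033/16779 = 0.06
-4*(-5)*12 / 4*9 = 540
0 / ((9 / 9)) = 0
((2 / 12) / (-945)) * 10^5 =-10000 / 567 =-17.64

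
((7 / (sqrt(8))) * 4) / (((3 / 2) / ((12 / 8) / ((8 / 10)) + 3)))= 32.17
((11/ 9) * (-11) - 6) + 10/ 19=-18.92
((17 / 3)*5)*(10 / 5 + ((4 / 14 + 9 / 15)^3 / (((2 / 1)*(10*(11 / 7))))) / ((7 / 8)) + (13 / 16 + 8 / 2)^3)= 18634102704449 / 5795328000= 3215.37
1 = 1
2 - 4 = -2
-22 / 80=-0.28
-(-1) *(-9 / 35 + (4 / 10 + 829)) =5804 / 7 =829.14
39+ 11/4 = 167/4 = 41.75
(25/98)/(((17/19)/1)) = 475/1666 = 0.29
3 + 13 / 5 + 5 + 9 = 19.60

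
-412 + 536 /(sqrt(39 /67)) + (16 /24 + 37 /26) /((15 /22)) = 293.60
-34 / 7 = -4.86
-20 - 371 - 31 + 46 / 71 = -29916 / 71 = -421.35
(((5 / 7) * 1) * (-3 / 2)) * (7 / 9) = -5 / 6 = -0.83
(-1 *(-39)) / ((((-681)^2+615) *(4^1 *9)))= 13 / 5572512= 0.00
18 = 18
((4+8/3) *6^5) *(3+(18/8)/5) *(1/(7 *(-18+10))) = -22356/7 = -3193.71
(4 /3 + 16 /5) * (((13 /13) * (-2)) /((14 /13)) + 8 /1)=2924 /105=27.85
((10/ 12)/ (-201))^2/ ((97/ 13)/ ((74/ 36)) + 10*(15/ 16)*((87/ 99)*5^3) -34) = 264550/ 15382522741689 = 0.00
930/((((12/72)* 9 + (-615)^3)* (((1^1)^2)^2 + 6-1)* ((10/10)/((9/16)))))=-465/1240577992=-0.00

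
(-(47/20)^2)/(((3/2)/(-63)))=46389/200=231.94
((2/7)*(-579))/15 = -386/35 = -11.03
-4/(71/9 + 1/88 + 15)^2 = -2509056/328950769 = -0.01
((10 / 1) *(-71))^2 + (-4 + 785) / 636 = 320608381 / 636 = 504101.23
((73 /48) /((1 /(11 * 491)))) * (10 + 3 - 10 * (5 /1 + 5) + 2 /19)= -713755.18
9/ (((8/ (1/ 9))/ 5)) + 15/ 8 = 5/ 2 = 2.50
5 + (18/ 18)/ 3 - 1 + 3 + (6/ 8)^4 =5875/ 768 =7.65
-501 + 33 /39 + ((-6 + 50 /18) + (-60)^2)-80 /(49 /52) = 17266225 /5733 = 3011.73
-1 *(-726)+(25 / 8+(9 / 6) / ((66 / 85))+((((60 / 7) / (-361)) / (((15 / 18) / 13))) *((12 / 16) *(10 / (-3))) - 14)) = 159662147 / 222376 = 717.98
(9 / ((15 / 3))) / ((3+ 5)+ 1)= 1 / 5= 0.20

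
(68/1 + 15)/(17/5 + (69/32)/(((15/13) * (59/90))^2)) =11556920/998161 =11.58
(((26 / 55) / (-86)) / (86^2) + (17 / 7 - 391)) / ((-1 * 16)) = 47576988891 / 1959052480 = 24.29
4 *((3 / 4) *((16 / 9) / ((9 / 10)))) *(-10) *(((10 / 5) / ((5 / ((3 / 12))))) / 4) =-40 / 27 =-1.48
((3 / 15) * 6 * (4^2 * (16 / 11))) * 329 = 505344 / 55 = 9188.07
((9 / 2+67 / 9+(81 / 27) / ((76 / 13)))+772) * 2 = 536569 / 342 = 1568.92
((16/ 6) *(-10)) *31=-826.67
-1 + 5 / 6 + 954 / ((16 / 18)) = 12877 / 12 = 1073.08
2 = 2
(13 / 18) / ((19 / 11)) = 143 / 342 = 0.42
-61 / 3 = -20.33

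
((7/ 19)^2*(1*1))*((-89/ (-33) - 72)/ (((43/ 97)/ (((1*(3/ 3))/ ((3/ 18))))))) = -21740222/ 170753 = -127.32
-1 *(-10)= 10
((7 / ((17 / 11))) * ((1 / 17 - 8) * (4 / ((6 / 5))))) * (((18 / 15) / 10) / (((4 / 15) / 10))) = -155925 / 289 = -539.53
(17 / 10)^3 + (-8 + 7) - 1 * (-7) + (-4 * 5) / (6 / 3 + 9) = 100043 / 11000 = 9.09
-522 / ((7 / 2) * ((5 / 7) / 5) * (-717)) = 1.46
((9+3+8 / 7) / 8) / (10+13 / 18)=207 / 1351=0.15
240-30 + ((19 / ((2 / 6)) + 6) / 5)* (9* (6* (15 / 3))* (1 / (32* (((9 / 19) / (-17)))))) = -57687 / 16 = -3605.44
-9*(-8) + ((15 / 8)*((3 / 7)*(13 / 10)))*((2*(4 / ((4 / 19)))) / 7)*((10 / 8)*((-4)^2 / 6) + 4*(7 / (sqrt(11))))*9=47457 / 196 + 20007*sqrt(11) / 154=673.01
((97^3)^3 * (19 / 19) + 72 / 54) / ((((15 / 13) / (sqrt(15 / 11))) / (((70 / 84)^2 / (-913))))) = -148245056437640217575 * sqrt(165) / 3253932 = -585212668420491.53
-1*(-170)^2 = -28900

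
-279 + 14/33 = -9193/33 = -278.58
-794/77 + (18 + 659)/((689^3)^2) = -84944611394705592505/8237701608806466797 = -10.31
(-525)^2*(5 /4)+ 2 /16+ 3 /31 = 344531.47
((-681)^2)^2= 215074265121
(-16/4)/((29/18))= -72/29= -2.48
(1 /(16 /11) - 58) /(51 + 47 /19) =-17423 /16256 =-1.07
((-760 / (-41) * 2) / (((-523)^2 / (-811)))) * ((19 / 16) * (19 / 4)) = -27813245 / 44858756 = -0.62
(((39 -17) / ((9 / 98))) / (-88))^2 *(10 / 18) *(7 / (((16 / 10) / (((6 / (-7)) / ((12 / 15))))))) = -300125 / 15552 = -19.30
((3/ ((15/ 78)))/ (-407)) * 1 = -78/ 2035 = -0.04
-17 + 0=-17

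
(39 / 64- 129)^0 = 1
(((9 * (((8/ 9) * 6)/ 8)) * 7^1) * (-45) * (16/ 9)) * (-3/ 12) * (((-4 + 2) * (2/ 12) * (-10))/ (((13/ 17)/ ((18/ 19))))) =856800/ 247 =3468.83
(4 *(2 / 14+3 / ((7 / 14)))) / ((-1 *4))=-43 / 7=-6.14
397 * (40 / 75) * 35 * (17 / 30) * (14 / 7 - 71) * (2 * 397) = -3451006664 / 15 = -230067110.93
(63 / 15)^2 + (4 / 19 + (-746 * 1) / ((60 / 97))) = -3386321 / 2850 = -1188.18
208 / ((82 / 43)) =4472 / 41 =109.07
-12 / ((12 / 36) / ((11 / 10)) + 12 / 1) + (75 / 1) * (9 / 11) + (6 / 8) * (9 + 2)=613077 / 8932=68.64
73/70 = 1.04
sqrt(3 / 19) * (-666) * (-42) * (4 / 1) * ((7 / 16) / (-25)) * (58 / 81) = -105154 * sqrt(57) / 1425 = -557.12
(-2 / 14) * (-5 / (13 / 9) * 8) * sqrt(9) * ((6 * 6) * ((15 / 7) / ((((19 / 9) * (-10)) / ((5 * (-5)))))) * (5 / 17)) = 65610000 / 205751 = 318.88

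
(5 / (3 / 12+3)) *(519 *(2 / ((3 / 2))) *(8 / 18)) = 55360 / 117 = 473.16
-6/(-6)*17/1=17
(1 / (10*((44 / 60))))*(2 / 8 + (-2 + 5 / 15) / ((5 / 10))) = -37 / 88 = -0.42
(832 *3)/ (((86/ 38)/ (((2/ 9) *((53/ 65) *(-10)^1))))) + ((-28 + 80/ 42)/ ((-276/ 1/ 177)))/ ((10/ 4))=-68942474/ 34615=-1991.69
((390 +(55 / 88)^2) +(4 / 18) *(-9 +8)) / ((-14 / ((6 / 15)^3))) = -224737 / 126000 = -1.78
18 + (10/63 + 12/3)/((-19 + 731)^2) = 287437379/15968736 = 18.00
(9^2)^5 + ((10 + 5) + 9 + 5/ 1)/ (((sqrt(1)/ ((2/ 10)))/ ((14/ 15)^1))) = 261508830481/ 75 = 3486784406.41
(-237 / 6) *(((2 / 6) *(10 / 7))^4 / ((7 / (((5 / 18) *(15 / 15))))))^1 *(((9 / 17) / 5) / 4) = -49375 / 23143239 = -0.00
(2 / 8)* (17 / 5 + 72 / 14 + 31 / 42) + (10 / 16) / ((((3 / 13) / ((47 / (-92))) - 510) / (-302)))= 29364161 / 10916010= 2.69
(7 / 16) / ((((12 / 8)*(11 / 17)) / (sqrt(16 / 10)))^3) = 275128*sqrt(10) / 898425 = 0.97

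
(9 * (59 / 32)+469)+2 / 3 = 486.26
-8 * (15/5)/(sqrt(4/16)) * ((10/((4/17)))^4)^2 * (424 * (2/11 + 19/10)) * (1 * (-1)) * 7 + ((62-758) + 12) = 138903135100762235529/44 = 3156889434108232625.66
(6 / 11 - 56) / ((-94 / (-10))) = -3050 / 517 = -5.90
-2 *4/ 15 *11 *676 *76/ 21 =-4521088/ 315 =-14352.66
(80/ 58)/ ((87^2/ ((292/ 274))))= 0.00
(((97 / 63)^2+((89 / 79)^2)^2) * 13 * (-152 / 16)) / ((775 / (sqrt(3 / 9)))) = -76014900432263 * sqrt(3) / 359428426211925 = -0.37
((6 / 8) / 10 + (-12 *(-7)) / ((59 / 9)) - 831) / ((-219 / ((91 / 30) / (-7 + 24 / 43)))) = -839444151 / 477215600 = -1.76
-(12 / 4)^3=-27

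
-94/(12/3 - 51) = 2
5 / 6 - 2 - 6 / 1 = -43 / 6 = -7.17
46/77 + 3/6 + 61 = 9563/154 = 62.10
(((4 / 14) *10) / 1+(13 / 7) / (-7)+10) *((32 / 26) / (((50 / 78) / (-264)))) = -7818624 / 1225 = -6382.55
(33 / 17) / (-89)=-33 / 1513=-0.02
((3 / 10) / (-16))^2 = 9 / 25600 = 0.00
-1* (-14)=14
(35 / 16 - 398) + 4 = -6269 / 16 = -391.81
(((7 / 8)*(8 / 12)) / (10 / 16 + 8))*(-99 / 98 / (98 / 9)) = -99 / 15778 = -0.01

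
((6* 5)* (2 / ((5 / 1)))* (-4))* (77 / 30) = -616 / 5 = -123.20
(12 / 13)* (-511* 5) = -30660 / 13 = -2358.46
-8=-8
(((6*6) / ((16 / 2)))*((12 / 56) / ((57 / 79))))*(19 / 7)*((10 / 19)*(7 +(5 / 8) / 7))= 1411335 / 104272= 13.54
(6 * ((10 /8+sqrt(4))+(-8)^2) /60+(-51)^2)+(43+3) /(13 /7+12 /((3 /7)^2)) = 147218639 /56440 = 2608.41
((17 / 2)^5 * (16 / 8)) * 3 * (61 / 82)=259833831 / 1312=198044.08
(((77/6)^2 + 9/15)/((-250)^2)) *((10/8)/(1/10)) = 29753/900000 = 0.03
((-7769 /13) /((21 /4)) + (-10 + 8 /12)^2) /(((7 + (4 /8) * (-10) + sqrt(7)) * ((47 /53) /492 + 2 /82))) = 380431456 /559377 -190215728 * sqrt(7) /559377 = -219.59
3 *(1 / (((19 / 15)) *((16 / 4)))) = 45 / 76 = 0.59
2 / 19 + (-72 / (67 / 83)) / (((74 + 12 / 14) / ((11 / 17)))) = -1887304 / 2834971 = -0.67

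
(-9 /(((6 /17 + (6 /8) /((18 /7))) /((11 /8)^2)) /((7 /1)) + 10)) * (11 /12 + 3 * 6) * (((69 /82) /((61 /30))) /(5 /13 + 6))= -395807847435 /360425532568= -1.10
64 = 64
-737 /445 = -1.66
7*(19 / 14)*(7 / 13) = 133 / 26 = 5.12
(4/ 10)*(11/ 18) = 11/ 45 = 0.24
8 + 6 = 14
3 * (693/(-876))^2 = 160083/85264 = 1.88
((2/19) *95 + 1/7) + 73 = 582/7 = 83.14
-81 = -81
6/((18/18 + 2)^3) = 2/9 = 0.22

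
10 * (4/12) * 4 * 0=0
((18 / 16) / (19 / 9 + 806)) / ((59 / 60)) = 1215 / 858214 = 0.00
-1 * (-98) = 98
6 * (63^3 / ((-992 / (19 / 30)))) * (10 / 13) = -4750893 / 6448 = -736.80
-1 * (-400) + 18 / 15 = 2006 / 5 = 401.20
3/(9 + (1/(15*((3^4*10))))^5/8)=6354664570822500000000/19063993712467500000001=0.33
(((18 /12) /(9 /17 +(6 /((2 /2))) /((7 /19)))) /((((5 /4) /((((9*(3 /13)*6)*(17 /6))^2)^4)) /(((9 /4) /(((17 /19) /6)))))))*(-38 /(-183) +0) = 89614695061111692849133806 /165948179226635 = 540016139247.45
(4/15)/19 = 4/285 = 0.01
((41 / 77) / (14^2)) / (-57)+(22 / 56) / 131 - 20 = -20.00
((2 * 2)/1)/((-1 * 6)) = -2/3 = -0.67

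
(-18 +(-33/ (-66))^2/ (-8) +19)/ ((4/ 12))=93/ 32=2.91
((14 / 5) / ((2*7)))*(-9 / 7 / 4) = -9 / 140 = -0.06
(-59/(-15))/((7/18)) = 354/35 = 10.11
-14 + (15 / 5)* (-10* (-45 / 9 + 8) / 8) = -101 / 4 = -25.25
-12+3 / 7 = -81 / 7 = -11.57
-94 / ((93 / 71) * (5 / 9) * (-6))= 3337 / 155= 21.53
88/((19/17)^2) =25432/361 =70.45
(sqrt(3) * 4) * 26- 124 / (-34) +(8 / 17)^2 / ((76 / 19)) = 1070 / 289 +104 * sqrt(3) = 183.84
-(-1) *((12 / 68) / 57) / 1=0.00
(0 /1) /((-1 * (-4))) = 0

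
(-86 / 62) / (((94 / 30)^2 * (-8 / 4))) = 9675 / 136958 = 0.07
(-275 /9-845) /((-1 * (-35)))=-1576 /63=-25.02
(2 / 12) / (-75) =-1 / 450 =-0.00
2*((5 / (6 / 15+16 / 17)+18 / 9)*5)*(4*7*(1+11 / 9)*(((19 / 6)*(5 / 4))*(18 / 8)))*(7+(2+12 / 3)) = 412659.72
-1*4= -4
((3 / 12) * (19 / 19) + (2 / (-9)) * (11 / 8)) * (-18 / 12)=1 / 12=0.08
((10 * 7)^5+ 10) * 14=23529800140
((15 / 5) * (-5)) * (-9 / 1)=135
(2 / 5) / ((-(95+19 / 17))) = -17 / 4085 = -0.00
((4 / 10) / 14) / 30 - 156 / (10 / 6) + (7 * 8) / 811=-79645469 / 851550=-93.53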